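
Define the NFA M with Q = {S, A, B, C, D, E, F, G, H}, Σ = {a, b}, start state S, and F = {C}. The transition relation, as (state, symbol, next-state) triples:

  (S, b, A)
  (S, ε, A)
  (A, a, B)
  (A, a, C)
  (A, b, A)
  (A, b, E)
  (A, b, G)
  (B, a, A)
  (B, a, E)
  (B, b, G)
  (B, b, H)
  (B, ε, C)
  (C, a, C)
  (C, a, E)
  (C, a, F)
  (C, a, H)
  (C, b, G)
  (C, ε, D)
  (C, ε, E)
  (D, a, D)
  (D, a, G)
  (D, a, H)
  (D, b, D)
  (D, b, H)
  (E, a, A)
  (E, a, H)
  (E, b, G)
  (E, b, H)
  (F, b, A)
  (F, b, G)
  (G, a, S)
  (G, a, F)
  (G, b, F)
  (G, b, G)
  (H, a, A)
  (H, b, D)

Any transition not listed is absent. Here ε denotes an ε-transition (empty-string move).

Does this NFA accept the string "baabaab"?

Start: ε-closure({S}) = {S, A}.
Read 'b': {S, A} → {A, E, G}.
Read 'a': {A, E, G} → {S, A, B, C, D, E, F, H}.
Read 'a': {S, A, B, C, D, E, F, H} → {A, B, C, D, E, F, G, H}.
Read 'b': {A, B, C, D, E, F, G, H} → {A, D, E, F, G, H}.
Read 'a': {A, D, E, F, G, H} → {S, A, B, C, D, E, F, G, H}.
Read 'a': {S, A, B, C, D, E, F, G, H} → {S, A, B, C, D, E, F, G, H}.
Read 'b': {S, A, B, C, D, E, F, G, H} → {A, D, E, F, G, H}.
The final set {A, D, E, F, G, H} contains no accepting state.

No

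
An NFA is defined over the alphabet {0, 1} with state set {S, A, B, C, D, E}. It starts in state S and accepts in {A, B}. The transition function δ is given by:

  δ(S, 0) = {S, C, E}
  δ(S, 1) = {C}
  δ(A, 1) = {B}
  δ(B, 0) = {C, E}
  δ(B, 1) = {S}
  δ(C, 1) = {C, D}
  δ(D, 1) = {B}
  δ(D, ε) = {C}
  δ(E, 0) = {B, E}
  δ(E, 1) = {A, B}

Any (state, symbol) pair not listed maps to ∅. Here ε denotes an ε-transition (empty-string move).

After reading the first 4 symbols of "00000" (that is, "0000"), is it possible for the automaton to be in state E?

Start in {S}.
Read '0': {S} → {S, C, E}.
Read '0': {S, C, E} → {S, B, C, E}.
Read '0': {S, B, C, E} → {S, B, C, E}.
Read '0': {S, B, C, E} → {S, B, C, E}.
State E is in {S, B, C, E}.

Yes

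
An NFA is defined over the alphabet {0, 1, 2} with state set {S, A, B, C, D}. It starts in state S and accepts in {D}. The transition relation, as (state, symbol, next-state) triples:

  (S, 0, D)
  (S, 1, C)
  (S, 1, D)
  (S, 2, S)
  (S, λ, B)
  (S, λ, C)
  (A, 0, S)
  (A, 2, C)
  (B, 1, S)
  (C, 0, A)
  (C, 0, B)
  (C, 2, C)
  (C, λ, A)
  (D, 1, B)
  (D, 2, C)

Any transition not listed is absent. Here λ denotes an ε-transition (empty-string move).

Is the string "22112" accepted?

Start: ε-closure({S}) = {S, A, B, C}.
Read '2': S→{S}, A→{C}, B→∅, C→{C}; union {S, C}; ε-closure = {S, A, B, C}.
Read '2': S→{S}, A→{C}, B→∅, C→{C}; union {S, C}; ε-closure = {S, A, B, C}.
Read '1': S→{C, D}, A→∅, B→{S}, C→∅; union {S, C, D}; ε-closure = {S, A, B, C, D}.
Read '1': S→{C, D}, A→∅, B→{S}, C→∅, D→{B}; union {S, B, C, D}; ε-closure = {S, A, B, C, D}.
Read '2': S→{S}, A→{C}, B→∅, C→{C}, D→{C}; union {S, C}; ε-closure = {S, A, B, C}.
The final set {S, A, B, C} contains no accepting state.

No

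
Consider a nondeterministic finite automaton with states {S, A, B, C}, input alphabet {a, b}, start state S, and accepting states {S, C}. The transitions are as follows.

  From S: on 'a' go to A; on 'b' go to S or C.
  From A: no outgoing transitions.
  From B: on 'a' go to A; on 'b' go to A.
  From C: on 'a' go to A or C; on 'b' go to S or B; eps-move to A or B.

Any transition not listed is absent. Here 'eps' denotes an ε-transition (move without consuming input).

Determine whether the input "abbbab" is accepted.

No

Start in {S}.
Read 'a': S→{A}; now {A}.
Read 'b': A→∅; now ∅.
The set is empty and remains empty for the remaining 4 symbols.
The final set ∅ contains no accepting state.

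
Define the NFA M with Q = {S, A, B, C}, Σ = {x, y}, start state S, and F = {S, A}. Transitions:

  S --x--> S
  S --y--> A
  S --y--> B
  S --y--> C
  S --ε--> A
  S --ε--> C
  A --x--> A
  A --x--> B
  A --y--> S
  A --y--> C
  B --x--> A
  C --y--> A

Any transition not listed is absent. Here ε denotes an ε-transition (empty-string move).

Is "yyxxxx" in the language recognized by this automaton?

Yes

Start: ε-closure({S}) = {S, A, C}.
Read 'y': S→{A, B, C}, A→{S, C}, C→{A}; now {S, A, B, C}.
Read 'y': S→{A, B, C}, A→{S, C}, B→∅, C→{A}; now {S, A, B, C}.
Read 'x': S→{S}, A→{A, B}, B→{A}, C→∅; union {S, A, B}; ε-closure = {S, A, B, C}.
Read 'x': S→{S}, A→{A, B}, B→{A}, C→∅; union {S, A, B}; ε-closure = {S, A, B, C}.
Read 'x': S→{S}, A→{A, B}, B→{A}, C→∅; union {S, A, B}; ε-closure = {S, A, B, C}.
Read 'x': S→{S}, A→{A, B}, B→{A}, C→∅; union {S, A, B}; ε-closure = {S, A, B, C}.
The final set {S, A, B, C} contains the accepting states S, A.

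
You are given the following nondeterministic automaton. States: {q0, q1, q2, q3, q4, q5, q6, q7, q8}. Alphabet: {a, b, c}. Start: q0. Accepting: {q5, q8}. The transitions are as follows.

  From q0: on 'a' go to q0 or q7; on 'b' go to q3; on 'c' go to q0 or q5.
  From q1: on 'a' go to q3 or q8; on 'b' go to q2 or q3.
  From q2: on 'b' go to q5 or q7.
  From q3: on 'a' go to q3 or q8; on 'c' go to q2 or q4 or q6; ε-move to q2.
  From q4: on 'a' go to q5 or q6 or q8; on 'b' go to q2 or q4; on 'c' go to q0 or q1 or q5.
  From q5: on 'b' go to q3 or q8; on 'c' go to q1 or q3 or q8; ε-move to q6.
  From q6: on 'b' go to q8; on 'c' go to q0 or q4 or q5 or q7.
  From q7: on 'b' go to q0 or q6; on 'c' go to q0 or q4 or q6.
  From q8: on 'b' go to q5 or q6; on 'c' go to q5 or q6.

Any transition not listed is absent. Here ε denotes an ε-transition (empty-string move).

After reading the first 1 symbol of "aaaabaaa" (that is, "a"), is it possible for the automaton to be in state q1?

No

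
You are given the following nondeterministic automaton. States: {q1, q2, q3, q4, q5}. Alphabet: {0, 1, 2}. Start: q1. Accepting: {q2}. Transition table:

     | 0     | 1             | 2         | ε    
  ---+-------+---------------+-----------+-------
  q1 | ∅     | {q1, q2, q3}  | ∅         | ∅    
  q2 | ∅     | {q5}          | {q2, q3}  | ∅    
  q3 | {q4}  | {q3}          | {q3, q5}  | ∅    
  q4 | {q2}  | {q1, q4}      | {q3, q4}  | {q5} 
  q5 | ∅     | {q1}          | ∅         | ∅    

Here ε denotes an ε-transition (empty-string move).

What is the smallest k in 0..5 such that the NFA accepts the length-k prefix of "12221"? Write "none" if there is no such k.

Start in {q1}.
Read '1': q1→{q1, q2, q3}; now {q1, q2, q3}.
None of the earlier sets intersect F, but {q1, q2, q3} does.

1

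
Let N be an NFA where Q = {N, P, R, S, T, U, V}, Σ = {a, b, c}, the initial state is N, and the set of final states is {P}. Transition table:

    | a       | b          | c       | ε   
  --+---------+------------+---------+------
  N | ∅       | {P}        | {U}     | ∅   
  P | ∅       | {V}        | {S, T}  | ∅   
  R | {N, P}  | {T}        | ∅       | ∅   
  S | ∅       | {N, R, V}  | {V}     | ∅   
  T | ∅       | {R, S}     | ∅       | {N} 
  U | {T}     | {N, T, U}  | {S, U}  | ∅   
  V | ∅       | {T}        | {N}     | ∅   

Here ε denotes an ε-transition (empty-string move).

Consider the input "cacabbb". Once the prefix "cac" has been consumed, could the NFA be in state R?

No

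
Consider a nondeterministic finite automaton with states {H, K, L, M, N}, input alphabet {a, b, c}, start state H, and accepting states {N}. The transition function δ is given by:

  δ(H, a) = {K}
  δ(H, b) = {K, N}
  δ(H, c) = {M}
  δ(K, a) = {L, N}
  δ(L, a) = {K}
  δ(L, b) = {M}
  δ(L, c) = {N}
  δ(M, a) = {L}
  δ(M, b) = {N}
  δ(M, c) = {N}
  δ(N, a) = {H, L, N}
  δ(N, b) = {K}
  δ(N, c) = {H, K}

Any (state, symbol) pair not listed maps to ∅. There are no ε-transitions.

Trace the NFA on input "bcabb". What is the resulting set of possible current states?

Start in {H}.
Read 'b': {H} → {K, N}.
Read 'c': {K, N} → {H, K}.
Read 'a': {H, K} → {K, L, N}.
Read 'b': {K, L, N} → {K, M}.
Read 'b': {K, M} → {N}.

{N}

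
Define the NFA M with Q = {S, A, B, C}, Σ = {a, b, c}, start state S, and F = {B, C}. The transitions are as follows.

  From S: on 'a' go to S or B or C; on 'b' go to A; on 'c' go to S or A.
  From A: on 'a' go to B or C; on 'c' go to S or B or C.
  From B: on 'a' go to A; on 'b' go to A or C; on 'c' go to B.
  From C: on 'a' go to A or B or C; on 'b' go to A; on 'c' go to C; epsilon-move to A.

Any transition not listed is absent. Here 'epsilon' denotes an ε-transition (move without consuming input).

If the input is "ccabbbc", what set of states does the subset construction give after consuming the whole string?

∅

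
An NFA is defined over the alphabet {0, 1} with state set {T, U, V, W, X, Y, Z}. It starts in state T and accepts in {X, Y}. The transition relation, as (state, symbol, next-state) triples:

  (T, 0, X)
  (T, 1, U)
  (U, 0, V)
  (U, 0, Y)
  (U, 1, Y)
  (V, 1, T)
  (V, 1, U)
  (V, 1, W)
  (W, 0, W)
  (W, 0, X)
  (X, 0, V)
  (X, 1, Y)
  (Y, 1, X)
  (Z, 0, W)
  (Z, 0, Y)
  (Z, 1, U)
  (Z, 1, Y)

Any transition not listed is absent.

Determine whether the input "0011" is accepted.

Yes

Start in {T}.
Read '0': T→{X}; now {X}.
Read '0': X→{V}; now {V}.
Read '1': V→{T, U, W}; now {T, U, W}.
Read '1': T→{U}, U→{Y}, W→∅; now {U, Y}.
The final set {U, Y} contains the accepting state Y.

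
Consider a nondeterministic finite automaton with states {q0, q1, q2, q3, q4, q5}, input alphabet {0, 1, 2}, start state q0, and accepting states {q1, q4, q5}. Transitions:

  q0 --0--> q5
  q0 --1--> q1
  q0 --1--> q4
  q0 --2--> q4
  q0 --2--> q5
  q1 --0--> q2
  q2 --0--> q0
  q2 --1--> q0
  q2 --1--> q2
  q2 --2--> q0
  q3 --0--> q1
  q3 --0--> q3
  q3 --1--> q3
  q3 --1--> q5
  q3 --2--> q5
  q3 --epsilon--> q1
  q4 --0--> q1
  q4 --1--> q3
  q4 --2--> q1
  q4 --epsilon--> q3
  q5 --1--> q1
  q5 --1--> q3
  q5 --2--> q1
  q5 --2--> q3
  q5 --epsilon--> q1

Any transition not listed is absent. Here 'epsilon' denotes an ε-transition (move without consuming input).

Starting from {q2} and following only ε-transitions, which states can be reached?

{q2}

Begin with {q2}.
No ε-moves leave this set, so the closure equals the set itself.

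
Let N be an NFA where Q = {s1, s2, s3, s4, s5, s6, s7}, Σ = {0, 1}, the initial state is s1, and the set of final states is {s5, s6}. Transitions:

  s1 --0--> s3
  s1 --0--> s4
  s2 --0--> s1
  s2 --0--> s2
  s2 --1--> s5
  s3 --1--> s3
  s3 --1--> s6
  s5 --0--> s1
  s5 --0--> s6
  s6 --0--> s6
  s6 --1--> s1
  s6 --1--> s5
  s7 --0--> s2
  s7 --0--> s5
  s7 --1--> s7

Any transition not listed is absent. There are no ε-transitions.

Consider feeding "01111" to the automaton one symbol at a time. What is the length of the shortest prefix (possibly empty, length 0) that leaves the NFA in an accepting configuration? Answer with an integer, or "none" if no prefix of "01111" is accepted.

2

Start in {s1}.
Read '0': {s1} → {s3, s4}.
Read '1': {s3, s4} → {s3, s6}.
None of the earlier sets intersect F, but {s3, s6} does.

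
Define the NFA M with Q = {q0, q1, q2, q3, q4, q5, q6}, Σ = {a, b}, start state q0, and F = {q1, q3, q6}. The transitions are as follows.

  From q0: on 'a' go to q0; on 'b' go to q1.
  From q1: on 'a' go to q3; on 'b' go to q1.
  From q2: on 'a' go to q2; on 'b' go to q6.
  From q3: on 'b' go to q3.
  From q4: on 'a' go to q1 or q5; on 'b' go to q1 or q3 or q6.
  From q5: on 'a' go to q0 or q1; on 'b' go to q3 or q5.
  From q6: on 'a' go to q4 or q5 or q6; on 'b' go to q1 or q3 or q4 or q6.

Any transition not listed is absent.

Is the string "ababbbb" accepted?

Start in {q0}.
Read 'a': {q0} → {q0}.
Read 'b': {q0} → {q1}.
Read 'a': {q1} → {q3}.
Read 'b': {q3} → {q3}.
Read 'b': {q3} → {q3}.
Read 'b': {q3} → {q3}.
Read 'b': {q3} → {q3}.
The final set {q3} contains the accepting state q3.

Yes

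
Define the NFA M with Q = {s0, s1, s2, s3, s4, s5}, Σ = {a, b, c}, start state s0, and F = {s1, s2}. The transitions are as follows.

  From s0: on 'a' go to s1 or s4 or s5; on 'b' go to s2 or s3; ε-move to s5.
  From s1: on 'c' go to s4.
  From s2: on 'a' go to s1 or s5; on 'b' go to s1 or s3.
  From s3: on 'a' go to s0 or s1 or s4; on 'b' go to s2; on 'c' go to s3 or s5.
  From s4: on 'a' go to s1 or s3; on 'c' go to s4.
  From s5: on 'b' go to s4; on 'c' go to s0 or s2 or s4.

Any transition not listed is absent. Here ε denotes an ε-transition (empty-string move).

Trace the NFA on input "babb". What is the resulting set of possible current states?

Start: ε-closure({s0}) = {s0, s5}.
Read 'b': s0→{s2, s3}, s5→{s4}; now {s2, s3, s4}.
Read 'a': s2→{s1, s5}, s3→{s0, s1, s4}, s4→{s1, s3}; now {s0, s1, s3, s4, s5}.
Read 'b': s0→{s2, s3}, s1→∅, s3→{s2}, s4→∅, s5→{s4}; now {s2, s3, s4}.
Read 'b': s2→{s1, s3}, s3→{s2}, s4→∅; now {s1, s2, s3}.

{s1, s2, s3}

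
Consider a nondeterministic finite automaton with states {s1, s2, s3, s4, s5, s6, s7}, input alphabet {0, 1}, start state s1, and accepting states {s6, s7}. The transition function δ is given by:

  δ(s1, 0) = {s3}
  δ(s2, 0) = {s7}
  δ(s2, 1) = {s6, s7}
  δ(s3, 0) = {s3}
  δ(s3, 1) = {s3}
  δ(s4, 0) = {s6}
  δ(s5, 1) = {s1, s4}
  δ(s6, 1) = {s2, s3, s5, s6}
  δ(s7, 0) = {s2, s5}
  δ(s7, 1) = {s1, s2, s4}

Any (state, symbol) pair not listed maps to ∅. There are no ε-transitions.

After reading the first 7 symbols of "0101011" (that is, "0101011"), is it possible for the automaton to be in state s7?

Start in {s1}.
Read '0': s1→{s3}; now {s3}.
Read '1': s3→{s3}; now {s3}.
Read '0': s3→{s3}; now {s3}.
Read '1': s3→{s3}; now {s3}.
Read '0': s3→{s3}; now {s3}.
Read '1': s3→{s3}; now {s3}.
Read '1': s3→{s3}; now {s3}.
State s7 is not in {s3}.

No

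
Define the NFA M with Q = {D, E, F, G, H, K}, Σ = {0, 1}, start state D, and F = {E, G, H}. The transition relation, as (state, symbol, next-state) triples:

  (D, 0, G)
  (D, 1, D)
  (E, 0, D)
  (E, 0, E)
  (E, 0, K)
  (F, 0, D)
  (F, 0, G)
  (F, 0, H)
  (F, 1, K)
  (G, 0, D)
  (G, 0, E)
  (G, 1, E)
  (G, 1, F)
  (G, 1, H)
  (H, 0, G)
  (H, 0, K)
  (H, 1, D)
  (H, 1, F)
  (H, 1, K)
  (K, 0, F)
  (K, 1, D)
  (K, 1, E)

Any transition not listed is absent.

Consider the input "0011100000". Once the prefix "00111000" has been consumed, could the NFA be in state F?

No

Start in {D}.
Read '0': {D} → {G}.
Read '0': {G} → {D, E}.
Read '1': {D, E} → {D}.
Read '1': {D} → {D}.
Read '1': {D} → {D}.
Read '0': {D} → {G}.
Read '0': {G} → {D, E}.
Read '0': {D, E} → {D, E, G, K}.
State F is not in {D, E, G, K}.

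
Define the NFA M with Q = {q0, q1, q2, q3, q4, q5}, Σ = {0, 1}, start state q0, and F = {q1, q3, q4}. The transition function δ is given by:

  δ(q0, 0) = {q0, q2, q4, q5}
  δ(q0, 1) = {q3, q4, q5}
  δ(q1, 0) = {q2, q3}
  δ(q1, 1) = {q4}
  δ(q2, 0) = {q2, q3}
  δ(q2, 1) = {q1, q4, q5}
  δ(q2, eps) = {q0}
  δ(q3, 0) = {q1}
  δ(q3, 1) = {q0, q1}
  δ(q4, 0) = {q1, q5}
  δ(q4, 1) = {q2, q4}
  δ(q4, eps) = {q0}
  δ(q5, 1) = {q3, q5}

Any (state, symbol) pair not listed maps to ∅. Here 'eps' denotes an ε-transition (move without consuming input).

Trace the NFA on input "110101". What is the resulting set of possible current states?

{q0, q1, q2, q3, q4, q5}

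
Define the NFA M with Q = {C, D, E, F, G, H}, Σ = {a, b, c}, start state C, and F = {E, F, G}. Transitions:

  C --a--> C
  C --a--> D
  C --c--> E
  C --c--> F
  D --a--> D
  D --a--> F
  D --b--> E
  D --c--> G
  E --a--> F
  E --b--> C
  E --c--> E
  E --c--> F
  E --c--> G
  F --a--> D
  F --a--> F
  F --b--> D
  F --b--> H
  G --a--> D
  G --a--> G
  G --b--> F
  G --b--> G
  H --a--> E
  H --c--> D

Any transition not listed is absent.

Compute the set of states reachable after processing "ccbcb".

Start in {C}.
Read 'c': {C} → {E, F}.
Read 'c': {E, F} → {E, F, G}.
Read 'b': {E, F, G} → {C, D, F, G, H}.
Read 'c': {C, D, F, G, H} → {D, E, F, G}.
Read 'b': {D, E, F, G} → {C, D, E, F, G, H}.

{C, D, E, F, G, H}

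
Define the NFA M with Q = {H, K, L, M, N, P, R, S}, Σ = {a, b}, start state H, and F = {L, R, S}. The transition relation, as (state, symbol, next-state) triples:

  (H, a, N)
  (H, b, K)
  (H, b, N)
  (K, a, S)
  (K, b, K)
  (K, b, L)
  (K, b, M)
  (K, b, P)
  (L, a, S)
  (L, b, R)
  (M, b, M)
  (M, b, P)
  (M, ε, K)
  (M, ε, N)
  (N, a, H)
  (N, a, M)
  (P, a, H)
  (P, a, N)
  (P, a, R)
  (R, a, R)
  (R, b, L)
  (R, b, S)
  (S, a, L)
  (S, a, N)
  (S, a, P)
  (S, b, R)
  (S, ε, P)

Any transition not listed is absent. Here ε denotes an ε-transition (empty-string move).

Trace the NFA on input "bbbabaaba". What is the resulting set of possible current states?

{H, K, L, M, N, P, R, S}

Start in {H}.
Read 'b': {H} → {K, N}.
Read 'b': {K, N} → {K, L, M, N, P}.
Read 'b': {K, L, M, N, P} → {K, L, M, N, P, R}.
Read 'a': {K, L, M, N, P, R} → {H, K, M, N, P, R, S}.
Read 'b': {H, K, M, N, P, R, S} → {K, L, M, N, P, R, S}.
Read 'a': {K, L, M, N, P, R, S} → {H, K, L, M, N, P, R, S}.
Read 'a': {H, K, L, M, N, P, R, S} → {H, K, L, M, N, P, R, S}.
Read 'b': {H, K, L, M, N, P, R, S} → {K, L, M, N, P, R, S}.
Read 'a': {K, L, M, N, P, R, S} → {H, K, L, M, N, P, R, S}.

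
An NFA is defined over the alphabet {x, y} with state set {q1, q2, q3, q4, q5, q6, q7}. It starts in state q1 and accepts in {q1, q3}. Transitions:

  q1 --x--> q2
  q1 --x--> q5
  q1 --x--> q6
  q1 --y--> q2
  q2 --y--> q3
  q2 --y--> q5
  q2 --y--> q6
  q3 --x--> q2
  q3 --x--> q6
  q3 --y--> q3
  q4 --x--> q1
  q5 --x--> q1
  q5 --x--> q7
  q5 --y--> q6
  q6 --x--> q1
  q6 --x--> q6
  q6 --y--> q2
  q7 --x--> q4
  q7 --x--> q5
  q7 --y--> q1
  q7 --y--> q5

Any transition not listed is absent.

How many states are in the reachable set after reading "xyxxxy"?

Start in {q1}.
Read 'x': q1→{q2, q5, q6}; now {q2, q5, q6}.
Read 'y': q2→{q3, q5, q6}, q5→{q6}, q6→{q2}; now {q2, q3, q5, q6}.
Read 'x': q2→∅, q3→{q2, q6}, q5→{q1, q7}, q6→{q1, q6}; now {q1, q2, q6, q7}.
Read 'x': q1→{q2, q5, q6}, q2→∅, q6→{q1, q6}, q7→{q4, q5}; now {q1, q2, q4, q5, q6}.
Read 'x': q1→{q2, q5, q6}, q2→∅, q4→{q1}, q5→{q1, q7}, q6→{q1, q6}; now {q1, q2, q5, q6, q7}.
Read 'y': q1→{q2}, q2→{q3, q5, q6}, q5→{q6}, q6→{q2}, q7→{q1, q5}; now {q1, q2, q3, q5, q6}.
That set has 5 states.

5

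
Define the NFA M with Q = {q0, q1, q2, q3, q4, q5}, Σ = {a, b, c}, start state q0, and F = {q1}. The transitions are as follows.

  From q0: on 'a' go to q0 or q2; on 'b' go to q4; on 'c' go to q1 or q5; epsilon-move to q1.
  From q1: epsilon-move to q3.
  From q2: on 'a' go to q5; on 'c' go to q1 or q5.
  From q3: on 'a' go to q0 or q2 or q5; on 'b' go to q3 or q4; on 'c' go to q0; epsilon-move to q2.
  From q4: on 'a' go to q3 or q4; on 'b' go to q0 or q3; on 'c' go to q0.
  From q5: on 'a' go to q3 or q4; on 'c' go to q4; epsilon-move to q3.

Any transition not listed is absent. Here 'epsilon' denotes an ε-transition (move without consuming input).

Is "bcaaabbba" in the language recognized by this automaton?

Yes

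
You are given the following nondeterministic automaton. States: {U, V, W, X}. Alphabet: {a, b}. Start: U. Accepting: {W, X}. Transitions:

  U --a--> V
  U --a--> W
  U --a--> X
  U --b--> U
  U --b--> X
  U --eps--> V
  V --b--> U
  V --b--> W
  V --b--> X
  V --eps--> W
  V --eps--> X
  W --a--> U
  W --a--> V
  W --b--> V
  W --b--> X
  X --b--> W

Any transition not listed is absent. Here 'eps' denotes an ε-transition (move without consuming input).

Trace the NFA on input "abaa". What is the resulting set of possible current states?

Start: ε-closure({U}) = {U, V, W, X}.
Read 'a': {U, V, W, X} → {U, V, W, X}.
Read 'b': {U, V, W, X} → {U, V, W, X}.
Read 'a': {U, V, W, X} → {U, V, W, X}.
Read 'a': {U, V, W, X} → {U, V, W, X}.

{U, V, W, X}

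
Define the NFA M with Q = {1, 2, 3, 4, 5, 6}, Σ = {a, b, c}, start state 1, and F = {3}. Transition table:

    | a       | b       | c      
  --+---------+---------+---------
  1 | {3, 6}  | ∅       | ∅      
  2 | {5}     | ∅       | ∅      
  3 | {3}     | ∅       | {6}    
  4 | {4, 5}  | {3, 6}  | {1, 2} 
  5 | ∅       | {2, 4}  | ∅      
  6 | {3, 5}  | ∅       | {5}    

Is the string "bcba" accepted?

No

Start in {1}.
Read 'b': {1} → ∅.
The set is empty and remains empty for the remaining 3 symbols.
The final set ∅ contains no accepting state.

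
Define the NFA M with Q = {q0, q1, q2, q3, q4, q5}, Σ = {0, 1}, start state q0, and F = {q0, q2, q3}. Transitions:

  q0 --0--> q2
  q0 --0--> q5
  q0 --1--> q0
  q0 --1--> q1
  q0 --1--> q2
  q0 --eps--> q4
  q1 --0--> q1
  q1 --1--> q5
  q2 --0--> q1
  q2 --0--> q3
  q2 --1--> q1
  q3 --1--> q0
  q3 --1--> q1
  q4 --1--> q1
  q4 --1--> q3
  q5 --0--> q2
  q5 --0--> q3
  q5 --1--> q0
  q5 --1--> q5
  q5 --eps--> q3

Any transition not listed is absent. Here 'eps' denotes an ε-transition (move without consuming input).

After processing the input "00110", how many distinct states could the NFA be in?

4

Start: ε-closure({q0}) = {q0, q4}.
Read '0': {q0, q4} → {q2, q3, q5}.
Read '0': {q2, q3, q5} → {q1, q2, q3}.
Read '1': {q1, q2, q3} → {q0, q1, q3, q4, q5}.
Read '1': {q0, q1, q3, q4, q5} → {q0, q1, q2, q3, q4, q5}.
Read '0': {q0, q1, q2, q3, q4, q5} → {q1, q2, q3, q5}.
That set has 4 states.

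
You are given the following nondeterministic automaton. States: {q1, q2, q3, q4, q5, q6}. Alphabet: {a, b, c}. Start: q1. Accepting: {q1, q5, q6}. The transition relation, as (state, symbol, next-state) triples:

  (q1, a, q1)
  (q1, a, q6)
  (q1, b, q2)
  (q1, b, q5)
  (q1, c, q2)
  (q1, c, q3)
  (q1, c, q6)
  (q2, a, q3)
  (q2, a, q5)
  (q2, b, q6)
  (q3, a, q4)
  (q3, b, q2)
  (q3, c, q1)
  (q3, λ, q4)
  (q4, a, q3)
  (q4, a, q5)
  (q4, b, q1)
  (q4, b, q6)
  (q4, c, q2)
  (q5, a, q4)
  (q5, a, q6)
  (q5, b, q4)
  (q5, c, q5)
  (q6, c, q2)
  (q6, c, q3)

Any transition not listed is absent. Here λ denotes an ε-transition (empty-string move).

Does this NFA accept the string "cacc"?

Start in {q1}.
Read 'c': {q1} → {q2, q3, q4, q6}.
Read 'a': {q2, q3, q4, q6} → {q3, q4, q5}.
Read 'c': {q3, q4, q5} → {q1, q2, q5}.
Read 'c': {q1, q2, q5} → {q2, q3, q4, q5, q6}.
The final set {q2, q3, q4, q5, q6} contains the accepting states q5, q6.

Yes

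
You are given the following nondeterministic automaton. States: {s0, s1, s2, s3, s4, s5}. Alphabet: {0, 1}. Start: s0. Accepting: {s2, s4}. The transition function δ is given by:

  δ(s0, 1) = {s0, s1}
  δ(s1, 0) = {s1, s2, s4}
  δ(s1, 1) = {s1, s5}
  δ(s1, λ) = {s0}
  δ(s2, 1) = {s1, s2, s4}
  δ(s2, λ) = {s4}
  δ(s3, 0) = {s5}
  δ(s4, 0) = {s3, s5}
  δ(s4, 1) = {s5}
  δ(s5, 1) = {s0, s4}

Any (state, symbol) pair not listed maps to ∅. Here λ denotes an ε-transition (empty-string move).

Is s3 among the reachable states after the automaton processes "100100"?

Yes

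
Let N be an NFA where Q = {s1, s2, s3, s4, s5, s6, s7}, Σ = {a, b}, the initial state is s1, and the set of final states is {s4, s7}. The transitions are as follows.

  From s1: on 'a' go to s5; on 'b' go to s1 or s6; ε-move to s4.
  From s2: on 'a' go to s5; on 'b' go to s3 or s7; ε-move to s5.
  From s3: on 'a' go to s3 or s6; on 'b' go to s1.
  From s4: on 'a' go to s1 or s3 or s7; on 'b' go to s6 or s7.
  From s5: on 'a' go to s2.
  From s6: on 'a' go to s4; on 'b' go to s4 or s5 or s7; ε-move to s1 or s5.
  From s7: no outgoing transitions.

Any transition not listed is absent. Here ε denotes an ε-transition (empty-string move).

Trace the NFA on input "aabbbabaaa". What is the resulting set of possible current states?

{s1, s2, s3, s4, s5, s6, s7}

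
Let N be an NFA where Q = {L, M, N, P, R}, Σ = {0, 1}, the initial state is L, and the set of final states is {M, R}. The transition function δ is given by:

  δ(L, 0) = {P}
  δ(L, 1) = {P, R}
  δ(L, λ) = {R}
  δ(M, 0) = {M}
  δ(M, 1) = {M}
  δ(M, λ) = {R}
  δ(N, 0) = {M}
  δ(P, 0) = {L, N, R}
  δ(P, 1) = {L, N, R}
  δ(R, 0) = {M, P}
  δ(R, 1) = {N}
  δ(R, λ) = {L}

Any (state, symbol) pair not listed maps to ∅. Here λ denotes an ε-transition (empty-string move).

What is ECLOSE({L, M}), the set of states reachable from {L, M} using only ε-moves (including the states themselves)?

Begin with {L, M}.
ε-move M → R; add R.

{L, M, R}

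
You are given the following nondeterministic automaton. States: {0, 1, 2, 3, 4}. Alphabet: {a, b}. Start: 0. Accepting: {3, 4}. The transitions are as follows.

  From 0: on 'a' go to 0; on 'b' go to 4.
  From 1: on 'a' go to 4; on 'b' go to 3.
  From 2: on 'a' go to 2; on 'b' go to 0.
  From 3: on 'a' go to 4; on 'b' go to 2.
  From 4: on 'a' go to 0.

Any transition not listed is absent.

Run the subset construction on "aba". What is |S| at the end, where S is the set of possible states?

1

Start in {0}.
Read 'a': {0} → {0}.
Read 'b': {0} → {4}.
Read 'a': {4} → {0}.
That set has 1 state.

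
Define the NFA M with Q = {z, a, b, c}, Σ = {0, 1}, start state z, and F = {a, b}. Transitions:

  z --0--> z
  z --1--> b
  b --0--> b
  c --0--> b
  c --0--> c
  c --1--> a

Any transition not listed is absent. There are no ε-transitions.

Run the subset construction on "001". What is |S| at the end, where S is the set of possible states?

1

Start in {z}.
Read '0': z→{z}; now {z}.
Read '0': z→{z}; now {z}.
Read '1': z→{b}; now {b}.
That set has 1 state.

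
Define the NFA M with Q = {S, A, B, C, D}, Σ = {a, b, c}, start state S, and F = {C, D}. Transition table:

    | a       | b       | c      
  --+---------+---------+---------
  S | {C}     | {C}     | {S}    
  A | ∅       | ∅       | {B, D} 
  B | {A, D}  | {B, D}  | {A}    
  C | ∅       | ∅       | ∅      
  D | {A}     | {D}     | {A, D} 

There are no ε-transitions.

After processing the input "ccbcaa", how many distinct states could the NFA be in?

Start in {S}.
Read 'c': {S} → {S}.
Read 'c': {S} → {S}.
Read 'b': {S} → {C}.
Read 'c': {C} → ∅.
The set is empty and remains empty for the remaining 2 symbols.
That set has 0 states.

0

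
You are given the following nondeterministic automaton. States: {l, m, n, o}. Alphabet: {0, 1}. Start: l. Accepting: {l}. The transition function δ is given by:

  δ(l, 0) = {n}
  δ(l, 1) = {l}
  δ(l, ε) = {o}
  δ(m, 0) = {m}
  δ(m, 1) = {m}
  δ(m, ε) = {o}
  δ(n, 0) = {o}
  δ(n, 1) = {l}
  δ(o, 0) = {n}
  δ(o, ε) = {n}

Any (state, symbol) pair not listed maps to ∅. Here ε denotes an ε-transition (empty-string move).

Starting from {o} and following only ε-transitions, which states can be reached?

{n, o}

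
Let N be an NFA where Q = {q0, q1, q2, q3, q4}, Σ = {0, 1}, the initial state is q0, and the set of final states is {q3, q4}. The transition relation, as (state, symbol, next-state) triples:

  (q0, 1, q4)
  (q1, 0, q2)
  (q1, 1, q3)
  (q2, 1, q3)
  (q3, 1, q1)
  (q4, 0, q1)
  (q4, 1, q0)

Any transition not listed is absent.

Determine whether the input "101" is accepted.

Start in {q0}.
Read '1': {q0} → {q4}.
Read '0': {q4} → {q1}.
Read '1': {q1} → {q3}.
The final set {q3} contains the accepting state q3.

Yes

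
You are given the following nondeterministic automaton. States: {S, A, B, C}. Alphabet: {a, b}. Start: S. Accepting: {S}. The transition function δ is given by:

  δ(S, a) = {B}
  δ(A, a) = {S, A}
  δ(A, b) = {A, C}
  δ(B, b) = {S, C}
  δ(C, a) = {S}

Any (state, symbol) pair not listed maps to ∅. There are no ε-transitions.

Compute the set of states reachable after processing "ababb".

∅

Start in {S}.
Read 'a': S→{B}; now {B}.
Read 'b': B→{S, C}; now {S, C}.
Read 'a': S→{B}, C→{S}; now {S, B}.
Read 'b': S→∅, B→{S, C}; now {S, C}.
Read 'b': S→∅, C→∅; now ∅.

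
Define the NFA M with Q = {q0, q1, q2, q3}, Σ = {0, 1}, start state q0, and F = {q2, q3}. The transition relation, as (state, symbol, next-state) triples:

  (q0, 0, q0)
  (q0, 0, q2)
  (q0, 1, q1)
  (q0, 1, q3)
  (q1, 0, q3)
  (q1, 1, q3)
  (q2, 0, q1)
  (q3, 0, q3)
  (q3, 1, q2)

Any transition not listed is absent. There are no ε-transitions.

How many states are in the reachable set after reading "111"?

Start in {q0}.
Read '1': q0→{q1, q3}; now {q1, q3}.
Read '1': q1→{q3}, q3→{q2}; now {q2, q3}.
Read '1': q2→∅, q3→{q2}; now {q2}.
That set has 1 state.

1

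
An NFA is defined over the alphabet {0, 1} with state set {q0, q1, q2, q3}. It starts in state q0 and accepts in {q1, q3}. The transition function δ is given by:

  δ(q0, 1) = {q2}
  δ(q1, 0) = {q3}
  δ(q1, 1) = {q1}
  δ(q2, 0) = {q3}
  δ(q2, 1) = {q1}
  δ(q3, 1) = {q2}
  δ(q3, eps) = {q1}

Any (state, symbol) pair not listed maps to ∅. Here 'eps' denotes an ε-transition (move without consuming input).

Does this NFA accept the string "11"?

Start in {q0}.
Read '1': {q0} → {q2}.
Read '1': {q2} → {q1}.
The final set {q1} contains the accepting state q1.

Yes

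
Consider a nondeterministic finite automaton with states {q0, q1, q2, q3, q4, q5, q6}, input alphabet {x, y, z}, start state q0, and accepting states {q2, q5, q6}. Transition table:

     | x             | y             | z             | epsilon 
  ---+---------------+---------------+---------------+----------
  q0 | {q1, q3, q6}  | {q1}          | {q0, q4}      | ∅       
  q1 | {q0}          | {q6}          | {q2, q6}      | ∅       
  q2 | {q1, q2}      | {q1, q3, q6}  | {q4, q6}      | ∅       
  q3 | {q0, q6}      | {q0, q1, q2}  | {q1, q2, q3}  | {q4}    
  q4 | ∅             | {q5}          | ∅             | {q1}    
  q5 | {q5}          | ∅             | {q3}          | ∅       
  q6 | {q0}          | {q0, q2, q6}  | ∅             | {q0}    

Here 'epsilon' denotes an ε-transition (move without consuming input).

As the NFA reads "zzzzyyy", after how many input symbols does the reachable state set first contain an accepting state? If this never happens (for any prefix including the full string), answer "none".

2

Start in {q0}.
Read 'z': q0→{q0, q4}; union {q0, q4}; ε-closure = {q0, q1, q4}.
Read 'z': q0→{q0, q4}, q1→{q2, q6}, q4→∅; union {q0, q2, q4, q6}; ε-closure = {q0, q1, q2, q4, q6}.
None of the earlier sets intersect F, but {q0, q1, q2, q4, q6} does.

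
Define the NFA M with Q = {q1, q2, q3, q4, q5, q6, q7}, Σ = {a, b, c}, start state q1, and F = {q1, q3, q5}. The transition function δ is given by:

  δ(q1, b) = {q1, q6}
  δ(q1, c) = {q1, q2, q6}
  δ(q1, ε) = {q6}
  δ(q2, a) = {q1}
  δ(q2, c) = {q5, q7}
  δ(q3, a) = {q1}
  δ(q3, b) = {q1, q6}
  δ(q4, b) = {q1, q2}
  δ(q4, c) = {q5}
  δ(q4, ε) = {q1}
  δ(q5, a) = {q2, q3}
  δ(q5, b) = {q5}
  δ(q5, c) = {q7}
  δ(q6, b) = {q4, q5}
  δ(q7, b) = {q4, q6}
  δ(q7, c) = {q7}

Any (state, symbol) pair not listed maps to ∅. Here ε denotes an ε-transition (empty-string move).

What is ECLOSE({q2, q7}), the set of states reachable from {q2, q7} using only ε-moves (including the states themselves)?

{q2, q7}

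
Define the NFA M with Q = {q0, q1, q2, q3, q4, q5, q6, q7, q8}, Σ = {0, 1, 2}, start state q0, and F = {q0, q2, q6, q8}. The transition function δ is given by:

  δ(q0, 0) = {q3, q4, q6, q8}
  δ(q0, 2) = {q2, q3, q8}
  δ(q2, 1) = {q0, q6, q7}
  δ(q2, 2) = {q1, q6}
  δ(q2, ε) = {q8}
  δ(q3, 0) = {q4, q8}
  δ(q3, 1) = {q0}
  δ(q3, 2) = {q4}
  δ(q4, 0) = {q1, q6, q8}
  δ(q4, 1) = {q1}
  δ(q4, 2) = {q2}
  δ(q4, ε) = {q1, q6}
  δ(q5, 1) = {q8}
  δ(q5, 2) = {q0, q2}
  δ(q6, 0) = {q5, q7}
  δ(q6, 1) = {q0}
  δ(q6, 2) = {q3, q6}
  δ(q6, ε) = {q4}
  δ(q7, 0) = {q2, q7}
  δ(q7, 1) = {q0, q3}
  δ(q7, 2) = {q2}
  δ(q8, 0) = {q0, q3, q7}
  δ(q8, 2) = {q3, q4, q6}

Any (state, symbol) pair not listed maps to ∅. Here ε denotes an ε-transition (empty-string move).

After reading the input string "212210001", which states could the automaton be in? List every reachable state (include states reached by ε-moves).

{q0, q1, q3, q4, q6, q7, q8}

Start in {q0}.
Read '2': {q0} → {q2, q3, q8}.
Read '1': {q2, q3, q8} → {q0, q1, q4, q6, q7}.
Read '2': {q0, q1, q4, q6, q7} → {q1, q2, q3, q4, q6, q8}.
Read '2': {q1, q2, q3, q4, q6, q8} → {q1, q2, q3, q4, q6, q8}.
Read '1': {q1, q2, q3, q4, q6, q8} → {q0, q1, q4, q6, q7}.
Read '0': {q0, q1, q4, q6, q7} → {q1, q2, q3, q4, q5, q6, q7, q8}.
Read '0': {q1, q2, q3, q4, q5, q6, q7, q8} → {q0, q1, q2, q3, q4, q5, q6, q7, q8}.
Read '0': {q0, q1, q2, q3, q4, q5, q6, q7, q8} → {q0, q1, q2, q3, q4, q5, q6, q7, q8}.
Read '1': {q0, q1, q2, q3, q4, q5, q6, q7, q8} → {q0, q1, q3, q4, q6, q7, q8}.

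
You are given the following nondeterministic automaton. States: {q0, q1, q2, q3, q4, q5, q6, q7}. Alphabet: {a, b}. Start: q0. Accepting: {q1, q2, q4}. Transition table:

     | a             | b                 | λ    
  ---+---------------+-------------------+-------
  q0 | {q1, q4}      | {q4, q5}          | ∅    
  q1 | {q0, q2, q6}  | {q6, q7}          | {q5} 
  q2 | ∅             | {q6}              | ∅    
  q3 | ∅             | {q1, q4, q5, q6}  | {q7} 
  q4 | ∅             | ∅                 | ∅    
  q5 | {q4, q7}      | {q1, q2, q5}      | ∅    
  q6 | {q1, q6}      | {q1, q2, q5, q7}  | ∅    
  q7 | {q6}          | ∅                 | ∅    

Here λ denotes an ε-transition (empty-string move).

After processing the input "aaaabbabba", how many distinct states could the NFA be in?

7

Start in {q0}.
Read 'a': q0→{q1, q4}; union {q1, q4}; ε-closure = {q1, q4, q5}.
Read 'a': q1→{q0, q2, q6}, q4→∅, q5→{q4, q7}; now {q0, q2, q4, q6, q7}.
Read 'a': q0→{q1, q4}, q2→∅, q4→∅, q6→{q1, q6}, q7→{q6}; union {q1, q4, q6}; ε-closure = {q1, q4, q5, q6}.
Read 'a': q1→{q0, q2, q6}, q4→∅, q5→{q4, q7}, q6→{q1, q6}; union {q0, q1, q2, q4, q6, q7}; ε-closure = {q0, q1, q2, q4, q5, q6, q7}.
Read 'b': q0→{q4, q5}, q1→{q6, q7}, q2→{q6}, q4→∅, q5→{q1, q2, q5}, q6→{q1, q2, q5, q7}, q7→∅; now {q1, q2, q4, q5, q6, q7}.
Read 'b': q1→{q6, q7}, q2→{q6}, q4→∅, q5→{q1, q2, q5}, q6→{q1, q2, q5, q7}, q7→∅; now {q1, q2, q5, q6, q7}.
Read 'a': q1→{q0, q2, q6}, q2→∅, q5→{q4, q7}, q6→{q1, q6}, q7→{q6}; union {q0, q1, q2, q4, q6, q7}; ε-closure = {q0, q1, q2, q4, q5, q6, q7}.
Read 'b': q0→{q4, q5}, q1→{q6, q7}, q2→{q6}, q4→∅, q5→{q1, q2, q5}, q6→{q1, q2, q5, q7}, q7→∅; now {q1, q2, q4, q5, q6, q7}.
Read 'b': q1→{q6, q7}, q2→{q6}, q4→∅, q5→{q1, q2, q5}, q6→{q1, q2, q5, q7}, q7→∅; now {q1, q2, q5, q6, q7}.
Read 'a': q1→{q0, q2, q6}, q2→∅, q5→{q4, q7}, q6→{q1, q6}, q7→{q6}; union {q0, q1, q2, q4, q6, q7}; ε-closure = {q0, q1, q2, q4, q5, q6, q7}.
That set has 7 states.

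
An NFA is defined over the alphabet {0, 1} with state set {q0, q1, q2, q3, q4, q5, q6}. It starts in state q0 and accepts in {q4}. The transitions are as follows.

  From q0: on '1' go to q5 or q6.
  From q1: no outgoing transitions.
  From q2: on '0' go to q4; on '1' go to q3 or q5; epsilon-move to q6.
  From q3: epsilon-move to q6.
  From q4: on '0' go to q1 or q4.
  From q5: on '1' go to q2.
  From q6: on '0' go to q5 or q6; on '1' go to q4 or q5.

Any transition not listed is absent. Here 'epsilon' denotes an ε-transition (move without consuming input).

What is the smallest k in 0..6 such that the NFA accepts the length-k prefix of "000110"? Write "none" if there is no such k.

none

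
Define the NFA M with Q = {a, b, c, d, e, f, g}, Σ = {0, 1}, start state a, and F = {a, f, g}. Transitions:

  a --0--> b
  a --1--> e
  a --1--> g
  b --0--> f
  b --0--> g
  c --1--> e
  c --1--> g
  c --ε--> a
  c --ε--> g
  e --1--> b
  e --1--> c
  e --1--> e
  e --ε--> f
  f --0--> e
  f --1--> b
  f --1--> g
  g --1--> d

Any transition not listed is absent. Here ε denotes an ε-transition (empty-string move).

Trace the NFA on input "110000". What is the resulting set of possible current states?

Start in {a}.
Read '1': {a} → {e, f, g}.
Read '1': {e, f, g} → {a, b, c, d, e, f, g}.
Read '0': {a, b, c, d, e, f, g} → {b, e, f, g}.
Read '0': {b, e, f, g} → {e, f, g}.
Read '0': {e, f, g} → {e, f}.
Read '0': {e, f} → {e, f}.

{e, f}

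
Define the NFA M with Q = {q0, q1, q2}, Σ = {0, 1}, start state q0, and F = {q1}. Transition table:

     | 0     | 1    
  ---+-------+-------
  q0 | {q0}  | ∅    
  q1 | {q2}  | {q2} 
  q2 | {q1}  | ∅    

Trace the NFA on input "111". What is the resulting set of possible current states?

Start in {q0}.
Read '1': q0→∅; now ∅.
The set is empty and remains empty for the remaining 2 symbols.

∅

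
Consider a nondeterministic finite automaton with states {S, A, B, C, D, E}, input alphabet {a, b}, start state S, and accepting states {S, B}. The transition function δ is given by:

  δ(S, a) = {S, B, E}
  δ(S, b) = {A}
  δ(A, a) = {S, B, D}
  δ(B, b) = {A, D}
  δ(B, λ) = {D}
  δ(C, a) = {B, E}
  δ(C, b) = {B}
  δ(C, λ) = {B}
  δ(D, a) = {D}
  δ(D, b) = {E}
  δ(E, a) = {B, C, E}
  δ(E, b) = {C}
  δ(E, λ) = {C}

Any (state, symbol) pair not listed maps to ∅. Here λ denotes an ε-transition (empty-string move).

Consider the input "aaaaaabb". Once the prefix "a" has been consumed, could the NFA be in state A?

No

Start in {S}.
Read 'a': S→{S, B, E}; union {S, B, E}; ε-closure = {S, B, C, D, E}.
State A is not in {S, B, C, D, E}.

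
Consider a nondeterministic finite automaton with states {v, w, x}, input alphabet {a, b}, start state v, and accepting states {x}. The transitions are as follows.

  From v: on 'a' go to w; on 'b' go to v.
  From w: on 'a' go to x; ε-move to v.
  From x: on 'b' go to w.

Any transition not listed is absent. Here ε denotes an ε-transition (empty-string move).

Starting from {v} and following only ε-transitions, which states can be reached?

Begin with {v}.
No ε-moves leave this set, so the closure equals the set itself.

{v}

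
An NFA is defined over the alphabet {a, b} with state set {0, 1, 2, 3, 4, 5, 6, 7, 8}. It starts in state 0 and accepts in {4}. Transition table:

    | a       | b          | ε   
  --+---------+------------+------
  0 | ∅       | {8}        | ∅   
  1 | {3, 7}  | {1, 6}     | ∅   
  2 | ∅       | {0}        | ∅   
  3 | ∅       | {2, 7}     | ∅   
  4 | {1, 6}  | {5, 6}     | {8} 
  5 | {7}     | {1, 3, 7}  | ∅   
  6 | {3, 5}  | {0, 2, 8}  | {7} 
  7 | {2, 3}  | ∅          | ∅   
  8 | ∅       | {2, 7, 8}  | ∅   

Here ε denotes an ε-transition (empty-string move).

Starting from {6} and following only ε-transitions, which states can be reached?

{6, 7}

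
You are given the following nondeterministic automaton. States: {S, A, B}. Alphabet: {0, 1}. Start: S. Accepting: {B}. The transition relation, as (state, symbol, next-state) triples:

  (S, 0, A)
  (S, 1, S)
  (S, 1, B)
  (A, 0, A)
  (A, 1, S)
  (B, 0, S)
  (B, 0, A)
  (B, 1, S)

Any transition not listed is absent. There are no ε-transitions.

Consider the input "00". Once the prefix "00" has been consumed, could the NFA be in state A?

Yes

Start in {S}.
Read '0': {S} → {A}.
Read '0': {A} → {A}.
State A is in {A}.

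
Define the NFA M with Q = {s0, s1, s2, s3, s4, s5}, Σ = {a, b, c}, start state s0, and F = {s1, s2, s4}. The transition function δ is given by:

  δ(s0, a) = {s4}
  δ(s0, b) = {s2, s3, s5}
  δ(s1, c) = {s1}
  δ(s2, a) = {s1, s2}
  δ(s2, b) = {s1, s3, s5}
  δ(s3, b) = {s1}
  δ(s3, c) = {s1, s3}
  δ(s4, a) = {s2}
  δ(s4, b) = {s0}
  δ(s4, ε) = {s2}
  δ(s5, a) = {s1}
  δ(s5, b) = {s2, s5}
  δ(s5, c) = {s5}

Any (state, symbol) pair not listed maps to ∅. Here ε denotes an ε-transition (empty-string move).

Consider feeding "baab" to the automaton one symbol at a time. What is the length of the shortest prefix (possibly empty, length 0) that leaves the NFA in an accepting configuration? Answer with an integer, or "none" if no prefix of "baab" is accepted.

1

Start in {s0}.
Read 'b': s0→{s2, s3, s5}; now {s2, s3, s5}.
None of the earlier sets intersect F, but {s2, s3, s5} does.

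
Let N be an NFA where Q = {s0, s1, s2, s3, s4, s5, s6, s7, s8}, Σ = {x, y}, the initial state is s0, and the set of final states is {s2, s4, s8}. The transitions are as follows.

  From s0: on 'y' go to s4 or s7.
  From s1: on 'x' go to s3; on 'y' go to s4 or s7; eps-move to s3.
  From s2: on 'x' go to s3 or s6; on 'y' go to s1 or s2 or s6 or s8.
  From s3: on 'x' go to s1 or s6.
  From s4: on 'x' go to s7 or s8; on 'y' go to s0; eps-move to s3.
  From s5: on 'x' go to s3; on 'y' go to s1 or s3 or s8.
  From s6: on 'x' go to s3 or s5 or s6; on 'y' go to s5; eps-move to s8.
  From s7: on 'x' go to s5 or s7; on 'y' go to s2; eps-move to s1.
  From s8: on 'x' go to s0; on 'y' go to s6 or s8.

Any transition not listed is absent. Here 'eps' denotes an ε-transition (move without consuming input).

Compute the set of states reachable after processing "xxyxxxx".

Start in {s0}.
Read 'x': s0→∅; now ∅.
The set is empty and remains empty for the remaining 6 symbols.

∅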